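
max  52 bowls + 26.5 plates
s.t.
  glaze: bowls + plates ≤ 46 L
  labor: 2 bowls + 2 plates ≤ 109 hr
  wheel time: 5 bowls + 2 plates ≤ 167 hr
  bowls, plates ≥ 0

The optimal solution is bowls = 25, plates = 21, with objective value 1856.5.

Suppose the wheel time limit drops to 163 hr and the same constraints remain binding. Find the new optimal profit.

1822.5

At the optimum: glaze uses 46 of 46 (binding); labor uses 92 of 109 (slack = 17); wheel time uses 167 of 167 (binding).
By complementary slackness, y = 0 for the non-binding constraint.
Dual feasibility on the basic columns requires 1·y_glaze + 5·y_wheel time = 52, 1·y_glaze + 2·y_wheel time = 26.5.
Solving: y_glaze = 9.5, y_wheel time = 8.5.
Δz = y_wheel time·Δb = 8.5 × (-4) = -34, so new z* = 1856.5 − 34 = 1822.5.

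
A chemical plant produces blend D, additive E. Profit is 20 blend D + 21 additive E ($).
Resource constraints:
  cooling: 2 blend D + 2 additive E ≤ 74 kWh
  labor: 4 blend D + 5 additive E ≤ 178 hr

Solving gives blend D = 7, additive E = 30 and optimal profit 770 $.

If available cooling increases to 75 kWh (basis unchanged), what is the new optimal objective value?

778

Both cooling and labor are binding at x*.
Dual feasibility on the basic columns requires 2·y_cooling + 4·y_labor = 20, 2·y_cooling + 5·y_labor = 21.
This yields shadow prices y_cooling = 8, y_labor = 1.
Δz = y_cooling·Δb = 8 × (1) = 8, so new z* = 770 + 8 = 778.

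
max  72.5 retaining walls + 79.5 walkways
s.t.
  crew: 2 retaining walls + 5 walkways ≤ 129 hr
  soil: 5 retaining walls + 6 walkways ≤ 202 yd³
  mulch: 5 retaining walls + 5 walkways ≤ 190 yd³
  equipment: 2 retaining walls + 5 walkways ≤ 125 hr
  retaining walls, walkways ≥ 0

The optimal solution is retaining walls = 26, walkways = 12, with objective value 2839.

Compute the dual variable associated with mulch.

7.5

At the optimum: crew uses 112 of 129 (slack = 17); soil uses 202 of 202 (binding); mulch uses 190 of 190 (binding); equipment uses 112 of 125 (slack = 13).
Since crew, equipment are not tight, their duals are 0.
Dual feasibility on the basic columns requires 5·y_soil + 5·y_mulch = 72.5, 6·y_soil + 5·y_mulch = 79.5.
This yields shadow prices y_soil = 7, y_mulch = 7.5.
Shadow price of mulch = 7.5.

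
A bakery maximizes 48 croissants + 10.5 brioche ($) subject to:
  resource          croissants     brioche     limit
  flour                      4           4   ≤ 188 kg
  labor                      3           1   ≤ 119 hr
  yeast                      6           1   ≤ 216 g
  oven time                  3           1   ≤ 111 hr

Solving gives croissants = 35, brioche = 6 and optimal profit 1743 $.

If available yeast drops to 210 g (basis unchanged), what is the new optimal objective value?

At the optimum: flour uses 164 of 188 (slack = 24); labor uses 111 of 119 (slack = 8); yeast uses 216 of 216 (binding); oven time uses 111 of 111 (binding).
Slack constraints have shadow price 0 (complementary slackness).
The binding rows give the dual system: 6·y_yeast + 3·y_oven time = 48 and 1·y_yeast + 1·y_oven time = 10.5.
This yields shadow prices y_yeast = 5.5, y_oven time = 5.
Δz = y_yeast·Δb = 5.5 × (-6) = -33, so new z* = 1743 − 33 = 1710.

1710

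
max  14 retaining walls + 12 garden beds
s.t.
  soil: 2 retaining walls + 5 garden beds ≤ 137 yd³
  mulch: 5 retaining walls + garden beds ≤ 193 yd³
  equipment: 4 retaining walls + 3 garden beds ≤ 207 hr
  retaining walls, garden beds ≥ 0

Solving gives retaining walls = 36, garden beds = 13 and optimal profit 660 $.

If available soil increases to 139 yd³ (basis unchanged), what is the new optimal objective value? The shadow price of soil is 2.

664

Δb = 2, so new z* = 660 + (2)·(2) = 660 + 4 = 664.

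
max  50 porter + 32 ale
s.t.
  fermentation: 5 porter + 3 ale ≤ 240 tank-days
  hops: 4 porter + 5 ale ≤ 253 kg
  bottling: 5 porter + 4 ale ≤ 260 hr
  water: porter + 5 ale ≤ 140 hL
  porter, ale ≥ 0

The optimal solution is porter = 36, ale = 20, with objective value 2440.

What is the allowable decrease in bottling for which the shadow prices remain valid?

Binding constraints: fermentation, bottling. The basis is B = [[5,3],[5,4]] with det 5.
Per unit decrease in bottling, x* moves by d = (0.6, -1).
The basis stays optimal until ale reaches 0; allowable decrease = 20 hr.

20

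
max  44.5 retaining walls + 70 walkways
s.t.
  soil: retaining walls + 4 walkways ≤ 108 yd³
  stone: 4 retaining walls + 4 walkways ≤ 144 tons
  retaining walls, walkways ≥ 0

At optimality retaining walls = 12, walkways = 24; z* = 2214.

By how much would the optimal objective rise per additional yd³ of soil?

8.5

Both soil and stone are binding at x*.
Dual feasibility on the basic columns requires 1·y_soil + 4·y_stone = 44.5, 4·y_soil + 4·y_stone = 70.
This yields shadow prices y_soil = 8.5, y_stone = 9.
Shadow price of soil = 8.5.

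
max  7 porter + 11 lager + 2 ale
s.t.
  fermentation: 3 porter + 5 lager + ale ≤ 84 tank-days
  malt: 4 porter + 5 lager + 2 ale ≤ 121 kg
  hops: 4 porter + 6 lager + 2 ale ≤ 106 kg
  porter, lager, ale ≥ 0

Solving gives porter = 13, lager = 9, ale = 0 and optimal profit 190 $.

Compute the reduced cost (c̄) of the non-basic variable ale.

-1

At the optimum: fermentation uses 84 of 84 (binding); malt uses 97 of 121 (slack = 24); hops uses 106 of 106 (binding).
Slack constraints have shadow price 0 (complementary slackness).
The binding rows give the dual system: 3·y_fermentation + 4·y_hops = 7 and 5·y_fermentation + 6·y_hops = 11.
Solving: y_fermentation = 1, y_hops = 1.
Reduced cost of ale: c₃ − yᵀa₃ = 2 − (1·1 + 1·2) = 2 − 3 = -1.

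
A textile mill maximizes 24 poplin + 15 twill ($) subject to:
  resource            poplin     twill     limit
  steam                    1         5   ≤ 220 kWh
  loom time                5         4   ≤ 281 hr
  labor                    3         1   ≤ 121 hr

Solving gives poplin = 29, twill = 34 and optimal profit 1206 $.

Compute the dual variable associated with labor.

3

Check each constraint at x*: steam 199/220 (slack 21); loom time 281/281 (tight); labor 121/121 (tight).
Since steam is not tight, its dual is 0.
Dual feasibility on the basic columns requires 5·y_loom time + 3·y_labor = 24, 4·y_loom time + 1·y_labor = 15.
This yields shadow prices y_loom time = 3, y_labor = 3.
Shadow price of labor = 3.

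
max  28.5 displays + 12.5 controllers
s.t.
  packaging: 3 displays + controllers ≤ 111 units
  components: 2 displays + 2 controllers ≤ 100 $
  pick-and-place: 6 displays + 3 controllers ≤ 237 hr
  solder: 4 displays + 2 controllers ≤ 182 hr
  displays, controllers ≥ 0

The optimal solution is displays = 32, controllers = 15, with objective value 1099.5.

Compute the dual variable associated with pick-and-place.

3

Check each constraint at x*: packaging 111/111 (tight); components 94/100 (slack 6); pick-and-place 237/237 (tight); solder 158/182 (slack 24).
Slack constraints have shadow price 0 (complementary slackness).
The binding rows give the dual system: 3·y_packaging + 6·y_pick-and-place = 28.5 and 1·y_packaging + 3·y_pick-and-place = 12.5.
Solving: y_packaging = 3.5, y_pick-and-place = 3.
Shadow price of pick-and-place = 3.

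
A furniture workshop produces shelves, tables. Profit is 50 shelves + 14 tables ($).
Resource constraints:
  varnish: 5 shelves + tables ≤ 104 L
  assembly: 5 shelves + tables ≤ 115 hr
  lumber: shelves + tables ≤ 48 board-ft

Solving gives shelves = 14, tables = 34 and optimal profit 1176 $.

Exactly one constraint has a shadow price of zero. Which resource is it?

varnish: 104/104 (binding)
assembly: 104/115 (slack 11)
lumber: 48/48 (binding)
By complementary slackness, a constraint with positive slack has shadow price 0 → assembly.

assembly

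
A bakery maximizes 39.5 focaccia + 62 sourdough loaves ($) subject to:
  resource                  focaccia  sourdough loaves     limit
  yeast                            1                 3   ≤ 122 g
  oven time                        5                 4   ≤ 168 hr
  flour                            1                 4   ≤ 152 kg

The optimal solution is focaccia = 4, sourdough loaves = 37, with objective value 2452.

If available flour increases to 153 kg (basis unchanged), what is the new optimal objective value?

Check each constraint at x*: yeast 115/122 (slack 7); oven time 168/168 (tight); flour 152/152 (tight).
Since yeast is not tight, its dual is 0.
The binding rows give the dual system: 5·y_oven time + 1·y_flour = 39.5 and 4·y_oven time + 4·y_flour = 62.
This yields shadow prices y_oven time = 6, y_flour = 9.5.
Δz = y_flour·Δb = 9.5 × (1) = 9.5, so new z* = 2452 + 9.5 = 2461.5.

2461.5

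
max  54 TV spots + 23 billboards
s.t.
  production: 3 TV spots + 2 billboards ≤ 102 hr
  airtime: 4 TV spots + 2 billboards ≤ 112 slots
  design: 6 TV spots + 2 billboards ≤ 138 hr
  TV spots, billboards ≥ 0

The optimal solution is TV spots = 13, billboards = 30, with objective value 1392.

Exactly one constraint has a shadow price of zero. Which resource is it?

production

production: 99/102 (slack 3)
airtime: 112/112 (binding)
design: 138/138 (binding)
By complementary slackness, a constraint with positive slack has shadow price 0 → production.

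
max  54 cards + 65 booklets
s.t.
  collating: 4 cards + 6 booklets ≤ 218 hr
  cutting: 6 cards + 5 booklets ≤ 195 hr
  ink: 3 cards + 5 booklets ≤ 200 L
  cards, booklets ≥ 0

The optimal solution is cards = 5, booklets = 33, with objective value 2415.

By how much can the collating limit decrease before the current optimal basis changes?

88

Binding constraints: collating, cutting. The basis is B = [[4,6],[6,5]] with det -16.
Per unit decrease in collating, x* moves by d = (0.3125, -0.375).
The basis stays optimal until booklets reaches 0; allowable decrease = 88 hr.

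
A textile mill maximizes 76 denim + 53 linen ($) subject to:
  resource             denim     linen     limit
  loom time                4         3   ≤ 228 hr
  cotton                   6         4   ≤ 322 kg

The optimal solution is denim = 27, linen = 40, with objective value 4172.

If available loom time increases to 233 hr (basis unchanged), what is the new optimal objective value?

Check each constraint at x*: loom time 228/228 (tight); cotton 322/322 (tight).
From A_Bᵀ y = c: 4·y_loom time + 6·y_cotton = 76; 3·y_loom time + 4·y_cotton = 53.
This yields shadow prices y_loom time = 7, y_cotton = 8.
Δz = y_loom time·Δb = 7 × (5) = 35, so new z* = 4172 + 35 = 4207.

4207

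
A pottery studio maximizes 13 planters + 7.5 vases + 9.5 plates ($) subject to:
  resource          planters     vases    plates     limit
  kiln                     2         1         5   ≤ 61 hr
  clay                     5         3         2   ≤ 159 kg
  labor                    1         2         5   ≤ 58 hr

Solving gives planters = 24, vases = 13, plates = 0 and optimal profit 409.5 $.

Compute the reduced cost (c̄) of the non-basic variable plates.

At the optimum: kiln uses 61 of 61 (binding); clay uses 159 of 159 (binding); labor uses 50 of 58 (slack = 8).
By complementary slackness, y = 0 for the non-binding constraint.
Dual feasibility on the basic columns requires 2·y_kiln + 5·y_clay = 13, 1·y_kiln + 3·y_clay = 7.5.
→ y_kiln = 1.5 and y_clay = 2.
Reduced cost of plates: c₃ − yᵀa₃ = 9.5 − (1.5·5 + 2·2) = 9.5 − 11.5 = -2.

-2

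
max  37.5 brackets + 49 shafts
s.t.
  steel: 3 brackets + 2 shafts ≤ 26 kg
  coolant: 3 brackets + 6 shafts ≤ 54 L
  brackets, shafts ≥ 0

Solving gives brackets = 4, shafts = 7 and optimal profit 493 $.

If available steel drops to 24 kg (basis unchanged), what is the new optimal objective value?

At the optimum: steel uses 26 of 26 (binding); coolant uses 54 of 54 (binding).
From A_Bᵀ y = c: 3·y_steel + 3·y_coolant = 37.5; 2·y_steel + 6·y_coolant = 49.
Solving: y_steel = 6.5, y_coolant = 6.
Δz = y_steel·Δb = 6.5 × (-2) = -13, so new z* = 493 − 13 = 480.

480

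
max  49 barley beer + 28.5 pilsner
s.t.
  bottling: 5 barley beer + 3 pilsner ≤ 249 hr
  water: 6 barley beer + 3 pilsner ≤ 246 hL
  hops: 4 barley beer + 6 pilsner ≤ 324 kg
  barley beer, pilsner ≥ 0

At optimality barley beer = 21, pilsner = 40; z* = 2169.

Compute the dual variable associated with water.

Check each constraint at x*: bottling 225/249 (slack 24); water 246/246 (tight); hops 324/324 (tight).
By complementary slackness, y = 0 for the non-binding constraint.
Dual feasibility on the basic columns requires 6·y_water + 4·y_hops = 49, 3·y_water + 6·y_hops = 28.5.
Solving: y_water = 7.5, y_hops = 1.
Shadow price of water = 7.5.

7.5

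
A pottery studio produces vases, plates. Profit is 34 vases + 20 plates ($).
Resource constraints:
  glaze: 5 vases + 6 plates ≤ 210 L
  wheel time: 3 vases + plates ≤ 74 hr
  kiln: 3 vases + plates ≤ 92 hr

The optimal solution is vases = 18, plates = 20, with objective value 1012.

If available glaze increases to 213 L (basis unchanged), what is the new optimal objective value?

1018

Check each constraint at x*: glaze 210/210 (tight); wheel time 74/74 (tight); kiln 74/92 (slack 18).
Slack constraints have shadow price 0 (complementary slackness).
From A_Bᵀ y = c: 5·y_glaze + 3·y_wheel time = 34; 6·y_glaze + 1·y_wheel time = 20.
This yields shadow prices y_glaze = 2, y_wheel time = 8.
Δz = y_glaze·Δb = 2 × (3) = 6, so new z* = 1012 + 6 = 1018.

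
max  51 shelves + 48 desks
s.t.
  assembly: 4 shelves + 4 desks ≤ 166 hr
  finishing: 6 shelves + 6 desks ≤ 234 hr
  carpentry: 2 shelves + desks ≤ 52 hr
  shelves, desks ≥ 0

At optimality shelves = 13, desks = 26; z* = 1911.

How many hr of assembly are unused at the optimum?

assembly used = 4·13 + 4·26 = 156; slack = 166 − 156 = 10.

10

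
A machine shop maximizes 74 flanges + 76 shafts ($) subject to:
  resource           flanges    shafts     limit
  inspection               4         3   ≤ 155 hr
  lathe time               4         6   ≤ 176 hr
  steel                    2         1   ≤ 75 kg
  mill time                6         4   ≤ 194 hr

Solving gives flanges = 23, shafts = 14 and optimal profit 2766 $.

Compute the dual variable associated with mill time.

Check each constraint at x*: inspection 134/155 (slack 21); lathe time 176/176 (tight); steel 60/75 (slack 15); mill time 194/194 (tight).
By complementary slackness, y = 0 for the non-binding constraints.
The binding rows give the dual system: 4·y_lathe time + 6·y_mill time = 74 and 6·y_lathe time + 4·y_mill time = 76.
→ y_lathe time = 8 and y_mill time = 7.
Shadow price of mill time = 7.

7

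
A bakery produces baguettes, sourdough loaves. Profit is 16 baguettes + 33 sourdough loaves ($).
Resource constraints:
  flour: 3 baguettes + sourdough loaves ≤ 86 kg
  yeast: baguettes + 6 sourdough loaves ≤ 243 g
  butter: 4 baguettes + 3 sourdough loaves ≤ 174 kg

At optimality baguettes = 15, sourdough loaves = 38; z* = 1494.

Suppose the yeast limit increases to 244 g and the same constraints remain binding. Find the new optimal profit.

1498

At the optimum: flour uses 83 of 86 (slack = 3); yeast uses 243 of 243 (binding); butter uses 174 of 174 (binding).
Since flour is not tight, its dual is 0.
Dual feasibility on the basic columns requires 1·y_yeast + 4·y_butter = 16, 6·y_yeast + 3·y_butter = 33.
This yields shadow prices y_yeast = 4, y_butter = 3.
Δz = y_yeast·Δb = 4 × (1) = 4, so new z* = 1494 + 4 = 1498.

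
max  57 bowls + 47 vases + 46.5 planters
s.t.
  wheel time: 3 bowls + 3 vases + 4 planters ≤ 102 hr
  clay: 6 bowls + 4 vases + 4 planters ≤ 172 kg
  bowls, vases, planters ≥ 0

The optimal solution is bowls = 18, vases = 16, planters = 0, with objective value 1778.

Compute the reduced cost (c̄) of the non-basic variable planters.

-9.5

Both wheel time and clay are binding at x*.
Dual feasibility on the basic columns requires 3·y_wheel time + 6·y_clay = 57, 3·y_wheel time + 4·y_clay = 47.
→ y_wheel time = 9 and y_clay = 5.
Reduced cost of planters: c₃ − yᵀa₃ = 46.5 − (9·4 + 5·4) = 46.5 − 56 = -9.5.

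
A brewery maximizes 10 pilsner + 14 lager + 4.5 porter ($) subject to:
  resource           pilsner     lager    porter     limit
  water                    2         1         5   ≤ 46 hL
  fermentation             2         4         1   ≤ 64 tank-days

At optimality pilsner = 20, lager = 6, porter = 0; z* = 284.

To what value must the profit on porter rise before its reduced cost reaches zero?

13

Check each constraint at x*: water 46/46 (tight); fermentation 64/64 (tight).
Dual feasibility on the basic columns requires 2·y_water + 2·y_fermentation = 10, 1·y_water + 4·y_fermentation = 14.
This yields shadow prices y_water = 2, y_fermentation = 3.
porter enters the basis when its profit ≥ yᵀa₃ = 2·5 + 3·1 = 13.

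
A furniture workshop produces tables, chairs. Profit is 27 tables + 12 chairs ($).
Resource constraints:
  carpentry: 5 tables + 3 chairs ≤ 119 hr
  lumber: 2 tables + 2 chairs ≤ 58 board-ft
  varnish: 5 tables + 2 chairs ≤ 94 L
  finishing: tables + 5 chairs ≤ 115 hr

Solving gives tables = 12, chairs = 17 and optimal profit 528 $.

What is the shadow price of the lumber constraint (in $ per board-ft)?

1

At the optimum: carpentry uses 111 of 119 (slack = 8); lumber uses 58 of 58 (binding); varnish uses 94 of 94 (binding); finishing uses 97 of 115 (slack = 18).
Slack constraints have shadow price 0 (complementary slackness).
Dual feasibility on the basic columns requires 2·y_lumber + 5·y_varnish = 27, 2·y_lumber + 2·y_varnish = 12.
This yields shadow prices y_lumber = 1, y_varnish = 5.
Shadow price of lumber = 1.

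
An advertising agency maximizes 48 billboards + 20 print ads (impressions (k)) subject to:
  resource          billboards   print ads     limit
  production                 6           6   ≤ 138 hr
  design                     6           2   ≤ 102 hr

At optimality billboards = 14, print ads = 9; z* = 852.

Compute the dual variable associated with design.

7

At the optimum: production uses 138 of 138 (binding); design uses 102 of 102 (binding).
From A_Bᵀ y = c: 6·y_production + 6·y_design = 48; 6·y_production + 2·y_design = 20.
This yields shadow prices y_production = 1, y_design = 7.
Shadow price of design = 7.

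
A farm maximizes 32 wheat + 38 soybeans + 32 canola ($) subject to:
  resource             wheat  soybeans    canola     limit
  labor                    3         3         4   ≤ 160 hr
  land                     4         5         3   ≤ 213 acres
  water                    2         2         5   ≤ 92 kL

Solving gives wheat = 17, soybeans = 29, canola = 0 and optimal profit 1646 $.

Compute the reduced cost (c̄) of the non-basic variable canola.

Binding: land and water. Non-binding: labor (22 unused).
By complementary slackness, y = 0 for the non-binding constraint.
The binding rows give the dual system: 4·y_land + 2·y_water = 32 and 5·y_land + 2·y_water = 38.
This yields shadow prices y_land = 6, y_water = 4.
Reduced cost of canola: c₃ − yᵀa₃ = 32 − (6·3 + 4·5) = 32 − 38 = -6.

-6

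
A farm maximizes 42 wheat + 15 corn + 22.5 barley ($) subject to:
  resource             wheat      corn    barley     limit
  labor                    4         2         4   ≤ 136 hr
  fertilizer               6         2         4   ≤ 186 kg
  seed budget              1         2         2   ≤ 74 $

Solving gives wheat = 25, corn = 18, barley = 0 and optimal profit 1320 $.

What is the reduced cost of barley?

Check each constraint at x*: labor 136/136 (tight); fertilizer 186/186 (tight); seed budget 61/74 (slack 13).
Slack constraints have shadow price 0 (complementary slackness).
The binding rows give the dual system: 4·y_labor + 6·y_fertilizer = 42 and 2·y_labor + 2·y_fertilizer = 15.
→ y_labor = 1.5 and y_fertilizer = 6.
Reduced cost of barley: c₃ − yᵀa₃ = 22.5 − (1.5·4 + 6·4) = 22.5 − 30 = -7.5.

-7.5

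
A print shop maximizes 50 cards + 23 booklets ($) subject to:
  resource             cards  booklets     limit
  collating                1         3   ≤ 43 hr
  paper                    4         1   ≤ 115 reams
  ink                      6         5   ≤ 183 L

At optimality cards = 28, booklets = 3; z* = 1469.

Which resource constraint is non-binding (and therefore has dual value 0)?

collating

collating: 37/43 (slack 6)
paper: 115/115 (binding)
ink: 183/183 (binding)
By complementary slackness, a constraint with positive slack has shadow price 0 → collating.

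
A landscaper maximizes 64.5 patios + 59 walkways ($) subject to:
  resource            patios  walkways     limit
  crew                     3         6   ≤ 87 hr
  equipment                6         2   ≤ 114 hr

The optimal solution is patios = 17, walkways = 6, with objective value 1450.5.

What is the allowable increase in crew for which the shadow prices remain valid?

Binding constraints: crew, equipment. The basis is B = [[3,6],[6,2]] with det -30.
Per unit increase in crew, x* moves by d = (-0.0667, 0.2).
The basis stays optimal until patios reaches 0; allowable increase = 255 hr.

255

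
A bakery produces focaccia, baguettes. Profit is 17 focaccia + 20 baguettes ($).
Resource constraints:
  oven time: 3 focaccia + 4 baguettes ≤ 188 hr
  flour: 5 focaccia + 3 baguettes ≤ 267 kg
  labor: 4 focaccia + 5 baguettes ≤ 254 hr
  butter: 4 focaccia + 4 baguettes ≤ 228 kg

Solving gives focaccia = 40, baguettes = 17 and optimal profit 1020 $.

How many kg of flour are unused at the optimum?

16

flour used = 5·40 + 3·17 = 251; slack = 267 − 251 = 16.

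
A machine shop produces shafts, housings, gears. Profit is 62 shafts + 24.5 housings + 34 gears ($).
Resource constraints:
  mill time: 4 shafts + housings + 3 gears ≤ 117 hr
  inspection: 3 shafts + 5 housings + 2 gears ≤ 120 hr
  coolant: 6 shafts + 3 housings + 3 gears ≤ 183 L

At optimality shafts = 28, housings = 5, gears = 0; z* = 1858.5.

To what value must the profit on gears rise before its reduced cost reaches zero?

37.5

At the optimum: mill time uses 117 of 117 (binding); inspection uses 109 of 120 (slack = 11); coolant uses 183 of 183 (binding).
By complementary slackness, y = 0 for the non-binding constraint.
The binding rows give the dual system: 4·y_mill time + 6·y_coolant = 62 and 1·y_mill time + 3·y_coolant = 24.5.
Solving: y_mill time = 6.5, y_coolant = 6.
gears enters the basis when its profit ≥ yᵀa₃ = 6.5·3 + 6·3 = 37.5.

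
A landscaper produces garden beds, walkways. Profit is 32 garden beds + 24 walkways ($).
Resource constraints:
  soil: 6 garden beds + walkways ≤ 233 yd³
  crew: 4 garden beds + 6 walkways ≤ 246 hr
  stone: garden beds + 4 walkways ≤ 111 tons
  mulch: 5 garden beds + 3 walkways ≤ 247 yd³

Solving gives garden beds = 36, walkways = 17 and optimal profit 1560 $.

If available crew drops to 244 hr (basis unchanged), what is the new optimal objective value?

1553

At the optimum: soil uses 233 of 233 (binding); crew uses 246 of 246 (binding); stone uses 104 of 111 (slack = 7); mulch uses 231 of 247 (slack = 16).
By complementary slackness, y = 0 for the non-binding constraints.
The binding rows give the dual system: 6·y_soil + 4·y_crew = 32 and 1·y_soil + 6·y_crew = 24.
This yields shadow prices y_soil = 3, y_crew = 3.5.
Δz = y_crew·Δb = 3.5 × (-2) = -7, so new z* = 1560 − 7 = 1553.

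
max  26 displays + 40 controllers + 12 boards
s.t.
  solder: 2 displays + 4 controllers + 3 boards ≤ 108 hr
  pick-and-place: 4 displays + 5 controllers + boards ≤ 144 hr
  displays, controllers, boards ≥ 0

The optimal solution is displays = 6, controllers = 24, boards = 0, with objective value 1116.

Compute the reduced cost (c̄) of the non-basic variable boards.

At the optimum: solder uses 108 of 108 (binding); pick-and-place uses 144 of 144 (binding).
From A_Bᵀ y = c: 2·y_solder + 4·y_pick-and-place = 26; 4·y_solder + 5·y_pick-and-place = 40.
→ y_solder = 5 and y_pick-and-place = 4.
Reduced cost of boards: c₃ − yᵀa₃ = 12 − (5·3 + 4·1) = 12 − 19 = -7.

-7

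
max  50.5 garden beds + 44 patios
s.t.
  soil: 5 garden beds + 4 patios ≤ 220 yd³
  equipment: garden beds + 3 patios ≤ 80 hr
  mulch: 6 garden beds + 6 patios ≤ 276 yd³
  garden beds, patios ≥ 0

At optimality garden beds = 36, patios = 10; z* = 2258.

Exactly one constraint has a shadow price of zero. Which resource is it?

soil: 220/220 (binding)
equipment: 66/80 (slack 14)
mulch: 276/276 (binding)
By complementary slackness, a constraint with positive slack has shadow price 0 → equipment.

equipment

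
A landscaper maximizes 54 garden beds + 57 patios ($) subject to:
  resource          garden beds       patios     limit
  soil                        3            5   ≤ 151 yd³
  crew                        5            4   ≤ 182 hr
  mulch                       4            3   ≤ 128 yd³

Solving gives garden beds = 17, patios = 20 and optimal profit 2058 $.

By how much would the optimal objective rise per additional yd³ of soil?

6

Binding: soil and mulch. Non-binding: crew (17 unused).
Since crew is not tight, its dual is 0.
The binding rows give the dual system: 3·y_soil + 4·y_mulch = 54 and 5·y_soil + 3·y_mulch = 57.
→ y_soil = 6 and y_mulch = 9.
Shadow price of soil = 6.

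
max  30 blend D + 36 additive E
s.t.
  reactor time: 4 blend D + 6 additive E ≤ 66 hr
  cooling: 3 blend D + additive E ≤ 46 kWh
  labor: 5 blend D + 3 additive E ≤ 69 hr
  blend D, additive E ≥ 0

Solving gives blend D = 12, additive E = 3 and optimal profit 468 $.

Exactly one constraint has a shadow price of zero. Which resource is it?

reactor time: 66/66 (binding)
cooling: 39/46 (slack 7)
labor: 69/69 (binding)
By complementary slackness, a constraint with positive slack has shadow price 0 → cooling.

cooling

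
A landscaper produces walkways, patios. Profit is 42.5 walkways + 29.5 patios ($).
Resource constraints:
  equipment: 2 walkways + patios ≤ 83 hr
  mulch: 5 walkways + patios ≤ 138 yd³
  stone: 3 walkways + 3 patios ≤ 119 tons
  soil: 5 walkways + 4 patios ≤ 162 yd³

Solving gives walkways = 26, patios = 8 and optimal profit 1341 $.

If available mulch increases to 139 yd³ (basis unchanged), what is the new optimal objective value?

1342.5

Check each constraint at x*: equipment 60/83 (slack 23); mulch 138/138 (tight); stone 102/119 (slack 17); soil 162/162 (tight).
By complementary slackness, y = 0 for the non-binding constraints.
Dual feasibility on the basic columns requires 5·y_mulch + 5·y_soil = 42.5, 1·y_mulch + 4·y_soil = 29.5.
Solving: y_mulch = 1.5, y_soil = 7.
Δz = y_mulch·Δb = 1.5 × (1) = 1.5, so new z* = 1341 + 1.5 = 1342.5.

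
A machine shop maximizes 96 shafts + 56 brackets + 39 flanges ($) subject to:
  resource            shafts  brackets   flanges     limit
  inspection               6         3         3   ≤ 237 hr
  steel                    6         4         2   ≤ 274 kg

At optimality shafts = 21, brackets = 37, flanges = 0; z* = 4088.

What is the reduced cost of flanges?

-1

Check each constraint at x*: inspection 237/237 (tight); steel 274/274 (tight).
Dual feasibility on the basic columns requires 6·y_inspection + 6·y_steel = 96, 3·y_inspection + 4·y_steel = 56.
This yields shadow prices y_inspection = 8, y_steel = 8.
Reduced cost of flanges: c₃ − yᵀa₃ = 39 − (8·3 + 8·2) = 39 − 40 = -1.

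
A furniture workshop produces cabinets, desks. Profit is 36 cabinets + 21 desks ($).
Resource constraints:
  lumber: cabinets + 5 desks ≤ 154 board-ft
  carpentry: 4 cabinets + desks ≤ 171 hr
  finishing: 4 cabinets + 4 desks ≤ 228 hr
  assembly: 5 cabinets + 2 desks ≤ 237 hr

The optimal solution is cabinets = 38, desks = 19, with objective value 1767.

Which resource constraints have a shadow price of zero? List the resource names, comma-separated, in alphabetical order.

assembly, lumber

lumber: 133/154 (slack 21)
carpentry: 171/171 (binding)
finishing: 228/228 (binding)
assembly: 228/237 (slack 9)
By complementary slackness, a constraint with positive slack has shadow price 0 → assembly, lumber.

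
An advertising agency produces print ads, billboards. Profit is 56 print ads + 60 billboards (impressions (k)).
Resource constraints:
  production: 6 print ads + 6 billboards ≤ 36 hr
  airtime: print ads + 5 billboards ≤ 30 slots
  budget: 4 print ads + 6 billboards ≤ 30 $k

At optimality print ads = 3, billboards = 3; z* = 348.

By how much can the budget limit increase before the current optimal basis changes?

6

Binding constraints: production, budget. The basis is B = [[6,6],[4,6]] with det 12.
Per unit increase in budget, x* moves by d = (-0.5, 0.5).
The basis stays optimal until print ads reaches 0; allowable increase = 6 $k.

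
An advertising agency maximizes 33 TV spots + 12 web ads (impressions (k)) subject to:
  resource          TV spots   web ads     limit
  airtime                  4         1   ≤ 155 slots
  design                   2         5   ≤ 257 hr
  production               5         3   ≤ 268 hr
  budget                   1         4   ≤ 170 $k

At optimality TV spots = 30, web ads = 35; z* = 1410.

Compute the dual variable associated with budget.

At the optimum: airtime uses 155 of 155 (binding); design uses 235 of 257 (slack = 22); production uses 255 of 268 (slack = 13); budget uses 170 of 170 (binding).
Since design, production are not tight, their duals are 0.
Dual feasibility on the basic columns requires 4·y_airtime + 1·y_budget = 33, 1·y_airtime + 4·y_budget = 12.
Solving: y_airtime = 8, y_budget = 1.
Shadow price of budget = 1.

1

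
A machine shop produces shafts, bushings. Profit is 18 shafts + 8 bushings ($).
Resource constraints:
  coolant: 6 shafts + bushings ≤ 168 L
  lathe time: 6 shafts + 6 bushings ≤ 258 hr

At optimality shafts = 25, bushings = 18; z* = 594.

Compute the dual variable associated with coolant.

Both coolant and lathe time are binding at x*.
The binding rows give the dual system: 6·y_coolant + 6·y_lathe time = 18 and 1·y_coolant + 6·y_lathe time = 8.
This yields shadow prices y_coolant = 2, y_lathe time = 1.
Shadow price of coolant = 2.

2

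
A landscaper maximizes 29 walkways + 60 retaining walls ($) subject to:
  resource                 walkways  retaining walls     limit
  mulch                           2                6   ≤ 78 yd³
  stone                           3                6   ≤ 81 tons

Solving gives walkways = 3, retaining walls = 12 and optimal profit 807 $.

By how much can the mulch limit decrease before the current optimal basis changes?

24

Binding constraints: mulch, stone. The basis is B = [[2,6],[3,6]] with det -6.
Per unit decrease in mulch, x* moves by d = (1, -0.5).
The basis stays optimal until retaining walls reaches 0; allowable decrease = 24 yd³.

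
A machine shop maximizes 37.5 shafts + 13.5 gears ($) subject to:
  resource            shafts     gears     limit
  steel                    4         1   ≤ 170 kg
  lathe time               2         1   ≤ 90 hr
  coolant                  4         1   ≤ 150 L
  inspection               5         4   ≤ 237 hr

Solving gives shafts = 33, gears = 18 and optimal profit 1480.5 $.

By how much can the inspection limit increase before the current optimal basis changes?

Binding constraints: coolant, inspection. The basis is B = [[4,1],[5,4]] with det 11.
Per unit increase in inspection, x* moves by d = (-0.0909, 0.3636).
The basis stays optimal until lathe time becomes binding; allowable increase = 33 hr.

33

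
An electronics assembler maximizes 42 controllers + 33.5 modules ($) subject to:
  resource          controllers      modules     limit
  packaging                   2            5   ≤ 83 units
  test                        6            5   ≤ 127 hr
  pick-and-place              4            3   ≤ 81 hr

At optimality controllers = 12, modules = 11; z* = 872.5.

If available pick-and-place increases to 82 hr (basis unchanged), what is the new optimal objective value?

877

Binding: test and pick-and-place. Non-binding: packaging (4 unused).
Since packaging is not tight, its dual is 0.
Dual feasibility on the basic columns requires 6·y_test + 4·y_pick-and-place = 42, 5·y_test + 3·y_pick-and-place = 33.5.
Solving: y_test = 4, y_pick-and-place = 4.5.
Δz = y_pick-and-place·Δb = 4.5 × (1) = 4.5, so new z* = 872.5 + 4.5 = 877.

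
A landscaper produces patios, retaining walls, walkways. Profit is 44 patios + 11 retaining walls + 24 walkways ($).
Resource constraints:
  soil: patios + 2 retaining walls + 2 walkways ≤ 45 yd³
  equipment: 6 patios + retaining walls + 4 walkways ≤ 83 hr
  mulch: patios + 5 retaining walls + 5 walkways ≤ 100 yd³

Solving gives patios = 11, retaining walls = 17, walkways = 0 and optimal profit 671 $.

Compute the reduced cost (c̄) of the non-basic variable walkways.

At the optimum: soil uses 45 of 45 (binding); equipment uses 83 of 83 (binding); mulch uses 96 of 100 (slack = 4).
Since mulch is not tight, its dual is 0.
Dual feasibility on the basic columns requires 1·y_soil + 6·y_equipment = 44, 2·y_soil + 1·y_equipment = 11.
Solving: y_soil = 2, y_equipment = 7.
Reduced cost of walkways: c₃ − yᵀa₃ = 24 − (2·2 + 7·4) = 24 − 32 = -8.

-8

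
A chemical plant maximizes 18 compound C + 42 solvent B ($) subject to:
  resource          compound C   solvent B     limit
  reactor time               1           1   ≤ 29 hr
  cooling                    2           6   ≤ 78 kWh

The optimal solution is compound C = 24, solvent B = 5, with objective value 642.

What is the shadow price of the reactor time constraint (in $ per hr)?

6

Check each constraint at x*: reactor time 29/29 (tight); cooling 78/78 (tight).
Dual feasibility on the basic columns requires 1·y_reactor time + 2·y_cooling = 18, 1·y_reactor time + 6·y_cooling = 42.
→ y_reactor time = 6 and y_cooling = 6.
Shadow price of reactor time = 6.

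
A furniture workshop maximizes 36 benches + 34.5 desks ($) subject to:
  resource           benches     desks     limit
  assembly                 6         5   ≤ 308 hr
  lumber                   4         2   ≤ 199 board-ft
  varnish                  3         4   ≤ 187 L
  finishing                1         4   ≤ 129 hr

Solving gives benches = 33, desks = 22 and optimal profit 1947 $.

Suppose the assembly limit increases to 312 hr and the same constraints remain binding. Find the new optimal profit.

Binding: assembly and varnish. Non-binding: lumber (23 unused), finishing (8 unused).
By complementary slackness, y = 0 for the non-binding constraints.
The binding rows give the dual system: 6·y_assembly + 3·y_varnish = 36 and 5·y_assembly + 4·y_varnish = 34.5.
Solving: y_assembly = 4.5, y_varnish = 3.
Δz = y_assembly·Δb = 4.5 × (4) = 18, so new z* = 1947 + 18 = 1965.

1965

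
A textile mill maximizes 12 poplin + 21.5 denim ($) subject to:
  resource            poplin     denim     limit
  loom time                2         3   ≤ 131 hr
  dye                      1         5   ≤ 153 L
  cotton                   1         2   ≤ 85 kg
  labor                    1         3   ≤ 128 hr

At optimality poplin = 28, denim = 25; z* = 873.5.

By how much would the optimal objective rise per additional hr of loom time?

5.5

Binding: loom time and dye. Non-binding: cotton (7 unused), labor (25 unused).
Slack constraints have shadow price 0 (complementary slackness).
From A_Bᵀ y = c: 2·y_loom time + 1·y_dye = 12; 3·y_loom time + 5·y_dye = 21.5.
This yields shadow prices y_loom time = 5.5, y_dye = 1.
Shadow price of loom time = 5.5.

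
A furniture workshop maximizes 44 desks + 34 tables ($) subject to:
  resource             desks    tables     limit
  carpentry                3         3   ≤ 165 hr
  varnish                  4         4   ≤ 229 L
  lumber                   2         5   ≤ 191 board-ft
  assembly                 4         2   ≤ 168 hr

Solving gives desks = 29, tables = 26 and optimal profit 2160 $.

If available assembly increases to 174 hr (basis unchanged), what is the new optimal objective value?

2190

At the optimum: carpentry uses 165 of 165 (binding); varnish uses 220 of 229 (slack = 9); lumber uses 188 of 191 (slack = 3); assembly uses 168 of 168 (binding).
Slack constraints have shadow price 0 (complementary slackness).
The binding rows give the dual system: 3·y_carpentry + 4·y_assembly = 44 and 3·y_carpentry + 2·y_assembly = 34.
Solving: y_carpentry = 8, y_assembly = 5.
Δz = y_assembly·Δb = 5 × (6) = 30, so new z* = 2160 + 30 = 2190.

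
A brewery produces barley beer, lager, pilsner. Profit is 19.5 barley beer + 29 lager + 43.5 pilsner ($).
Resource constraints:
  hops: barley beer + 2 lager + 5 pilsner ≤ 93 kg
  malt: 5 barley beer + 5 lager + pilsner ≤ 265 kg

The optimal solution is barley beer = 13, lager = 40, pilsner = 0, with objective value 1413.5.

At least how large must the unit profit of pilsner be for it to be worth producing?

49.5

At the optimum: hops uses 93 of 93 (binding); malt uses 265 of 265 (binding).
From A_Bᵀ y = c: 1·y_hops + 5·y_malt = 19.5; 2·y_hops + 5·y_malt = 29.
Solving: y_hops = 9.5, y_malt = 2.
pilsner enters the basis when its profit ≥ yᵀa₃ = 9.5·5 + 2·1 = 49.5.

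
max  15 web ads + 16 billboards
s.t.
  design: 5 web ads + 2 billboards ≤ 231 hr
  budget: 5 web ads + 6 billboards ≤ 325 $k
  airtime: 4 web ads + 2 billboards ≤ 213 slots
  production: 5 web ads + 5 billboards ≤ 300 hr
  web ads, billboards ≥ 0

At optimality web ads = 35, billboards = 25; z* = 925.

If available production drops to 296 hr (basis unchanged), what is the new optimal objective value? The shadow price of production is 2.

917

Δb = -4, so new z* = 925 + (2)·(-4) = 925 − 8 = 917.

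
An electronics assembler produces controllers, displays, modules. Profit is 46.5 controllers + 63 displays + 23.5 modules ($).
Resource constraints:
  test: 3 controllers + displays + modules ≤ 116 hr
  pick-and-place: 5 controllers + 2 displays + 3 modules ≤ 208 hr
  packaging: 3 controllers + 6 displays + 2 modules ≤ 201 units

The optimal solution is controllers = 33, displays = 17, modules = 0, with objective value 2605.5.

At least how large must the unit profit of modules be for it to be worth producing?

25

At the optimum: test uses 116 of 116 (binding); pick-and-place uses 199 of 208 (slack = 9); packaging uses 201 of 201 (binding).
Slack constraints have shadow price 0 (complementary slackness).
The binding rows give the dual system: 3·y_test + 3·y_packaging = 46.5 and 1·y_test + 6·y_packaging = 63.
This yields shadow prices y_test = 6, y_packaging = 9.5.
modules enters the basis when its profit ≥ yᵀa₃ = 6·1 + 9.5·2 = 25.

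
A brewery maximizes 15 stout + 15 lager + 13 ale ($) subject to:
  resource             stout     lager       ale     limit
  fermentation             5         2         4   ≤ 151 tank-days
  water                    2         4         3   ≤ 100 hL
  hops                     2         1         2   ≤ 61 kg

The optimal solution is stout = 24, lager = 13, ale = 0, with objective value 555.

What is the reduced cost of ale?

-4.5

At the optimum: fermentation uses 146 of 151 (slack = 5); water uses 100 of 100 (binding); hops uses 61 of 61 (binding).
Since fermentation is not tight, its dual is 0.
From A_Bᵀ y = c: 2·y_water + 2·y_hops = 15; 4·y_water + 1·y_hops = 15.
→ y_water = 2.5 and y_hops = 5.
Reduced cost of ale: c₃ − yᵀa₃ = 13 − (2.5·3 + 5·2) = 13 − 17.5 = -4.5.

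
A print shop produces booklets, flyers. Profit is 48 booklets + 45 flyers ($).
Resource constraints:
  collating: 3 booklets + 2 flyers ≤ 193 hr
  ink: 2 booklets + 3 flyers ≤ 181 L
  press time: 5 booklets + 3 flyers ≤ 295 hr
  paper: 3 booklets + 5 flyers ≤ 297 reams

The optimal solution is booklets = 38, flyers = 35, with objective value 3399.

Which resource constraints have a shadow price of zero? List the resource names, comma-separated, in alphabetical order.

collating, paper

collating: 184/193 (slack 9)
ink: 181/181 (binding)
press time: 295/295 (binding)
paper: 289/297 (slack 8)
By complementary slackness, a constraint with positive slack has shadow price 0 → collating, paper.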